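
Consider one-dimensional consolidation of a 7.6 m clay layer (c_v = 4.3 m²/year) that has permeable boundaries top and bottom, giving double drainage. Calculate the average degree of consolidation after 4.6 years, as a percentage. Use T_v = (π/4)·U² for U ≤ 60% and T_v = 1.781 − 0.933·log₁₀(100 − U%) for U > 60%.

Drainage path length: H_d = H/2 = 3.8 m (double drainage).
T_v = c_v·t/H_d² = 4.3×4.6/3.8² = 1.3698.
T_v = 1.3698 corresponds to the U > 60% branch:
U = 1 − 10^((1.781 − T_v)/0.933)/100 = 0.9724

U ≈ 97.2 %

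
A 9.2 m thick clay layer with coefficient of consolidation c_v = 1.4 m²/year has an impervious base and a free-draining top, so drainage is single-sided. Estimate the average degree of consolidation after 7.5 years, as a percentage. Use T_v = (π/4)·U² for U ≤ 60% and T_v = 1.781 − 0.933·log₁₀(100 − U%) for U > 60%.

Drainage path length: H_d = H = 9.2 m (single drainage).
T_v = c_v·t/H_d² = 1.4×7.5/9.2² = 0.12405.
T_v = 0.12405 corresponds to the U ≤ 60% branch:
U = √(4T_v/π) = 0.3974

U ≈ 39.7 %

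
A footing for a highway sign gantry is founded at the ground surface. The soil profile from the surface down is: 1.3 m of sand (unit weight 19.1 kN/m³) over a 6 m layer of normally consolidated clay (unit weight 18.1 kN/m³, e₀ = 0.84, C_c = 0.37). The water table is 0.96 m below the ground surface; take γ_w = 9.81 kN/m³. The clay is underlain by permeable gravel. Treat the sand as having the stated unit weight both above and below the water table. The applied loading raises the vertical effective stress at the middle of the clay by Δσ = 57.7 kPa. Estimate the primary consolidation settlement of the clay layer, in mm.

Mid-depth of clay below the ground surface: z = 1.3 + 6/2 = 4.3 m.
Total vertical stress at mid-clay: σ_v = 19.1×1.3 + 18.1×3 = 79.13 kPa.
Pore pressure: u = 9.81×(4.3 − 0.96) = 32.765 kPa.
Initial effective stress: σ'_0 = σ_v − u = 79.13 − 32.765 = 46.365 kPa.
Final effective stress: σ'_f = σ'_0 + Δσ = 46.365 + 57.7 = 104.06 kPa.
Normally consolidated clay, so the full stress increment lies on the virgin compression line:
S_c = C_c·H/(1+e₀)·log₁₀(σ'_f/σ'_0) = 0.37×6/(1+0.84)×log₁₀(104.06/46.365)
    = 1.2065 × 0.35109 = 0.4236 m

S_c ≈ 424 mm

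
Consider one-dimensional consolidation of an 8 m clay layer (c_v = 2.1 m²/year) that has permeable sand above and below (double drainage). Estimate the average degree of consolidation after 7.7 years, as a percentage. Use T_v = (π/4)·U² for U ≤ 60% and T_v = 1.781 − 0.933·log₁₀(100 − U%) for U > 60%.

Drainage path length: H_d = H/2 = 4 m (double drainage).
T_v = c_v·t/H_d² = 2.1×7.7/4² = 1.0106.
T_v = 1.0106 corresponds to the U > 60% branch:
U = 1 − 10^((1.781 − T_v)/0.933)/100 = 0.9331

U ≈ 93.3 %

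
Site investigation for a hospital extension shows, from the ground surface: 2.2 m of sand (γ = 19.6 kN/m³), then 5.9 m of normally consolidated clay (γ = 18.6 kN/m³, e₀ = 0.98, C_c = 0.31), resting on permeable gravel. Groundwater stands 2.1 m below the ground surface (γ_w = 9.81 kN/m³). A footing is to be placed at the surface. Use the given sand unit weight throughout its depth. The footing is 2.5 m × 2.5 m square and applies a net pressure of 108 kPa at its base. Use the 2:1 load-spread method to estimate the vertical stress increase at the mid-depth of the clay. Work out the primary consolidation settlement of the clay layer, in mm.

Mid-depth of clay below the ground surface: z = 2.2 + 5.9/2 = 5.15 m.
Total vertical stress at mid-clay: σ_v = 19.6×2.2 + 18.6×2.95 = 97.99 kPa.
Pore pressure: u = 9.81×(5.15 − 2.1) = 29.921 kPa.
Initial effective stress: σ'_0 = σ_v − u = 97.99 − 29.921 = 68.069 kPa.
Stress increase at mid-clay by the 2:1 spreading method:
Δσ = qBL/((B+z)(L+z)) = 108×2.5×2.5/((2.5+5.15)(2.5+5.15)) = 11.534 kPa
Final effective stress: σ'_f = σ'_0 + Δσ = 68.069 + 11.534 = 79.603 kPa.
Normally consolidated clay, so the full stress increment lies on the virgin compression line:
S_c = C_c·H/(1+e₀)·log₁₀(σ'_f/σ'_0) = 0.31×5.9/(1+0.98)×log₁₀(79.603/68.069)
    = 0.92374 × 0.06798 = 0.0628 m

S_c ≈ 62.8 mm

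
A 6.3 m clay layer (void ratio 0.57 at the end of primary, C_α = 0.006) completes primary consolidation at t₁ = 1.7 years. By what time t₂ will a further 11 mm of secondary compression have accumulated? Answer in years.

t₂ ≈ 4.87 years

S_s = C_α·H/(1+e_p)·log₁₀(t₂/t₁) ⇒ log₁₀(t₂/t₁) = S_s·(1+e_p)/(C_α·H).
log₁₀(t₂/t₁) = 0.011 × (1+0.57) / (0.006×6.3) = 0.4569
t₂ = t₁ × 10^0.4569 = 1.7 × 2.863 = 4.868 years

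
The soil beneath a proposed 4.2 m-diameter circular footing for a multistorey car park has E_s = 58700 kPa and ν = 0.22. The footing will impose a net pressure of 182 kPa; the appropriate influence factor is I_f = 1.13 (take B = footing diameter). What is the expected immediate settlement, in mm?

Immediate (elastic) settlement: S_e = q·B·(1−ν²)/E_s · I_f.
S_e = 182 × 4.2 × (1 − 0.22²) / 58700 × 1.13
    = 182 × 4.2 × 0.9516 / 58700 × 1.13
    = 0.014 m = 14 mm

S_e ≈ 14 mm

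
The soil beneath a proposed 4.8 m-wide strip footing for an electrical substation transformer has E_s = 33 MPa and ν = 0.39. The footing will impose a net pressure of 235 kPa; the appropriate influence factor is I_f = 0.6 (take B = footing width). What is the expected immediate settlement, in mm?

Immediate (elastic) settlement: S_e = q·B·(1−ν²)/E_s · I_f.
E_s = 33 MPa = 33000 kPa.
S_e = 235 × 4.8 × (1 − 0.39²) / 33000 × 0.6
    = 235 × 4.8 × 0.8479 / 33000 × 0.6
    = 0.01739 m = 17.39 mm

S_e ≈ 17.4 mm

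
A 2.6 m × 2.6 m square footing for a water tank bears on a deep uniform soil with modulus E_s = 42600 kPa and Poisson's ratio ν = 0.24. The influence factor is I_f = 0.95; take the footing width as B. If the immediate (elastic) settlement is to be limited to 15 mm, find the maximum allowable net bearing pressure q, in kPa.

q ≈ 275 kPa

S_e = q·B·(1−ν²)/E_s · I_f  ⇒  q = S_e·E_s / (B·(1−ν²)·I_f).
q = 0.015 × 42600 / (2.6 × 0.9424 × 0.95) = 274.5 kPa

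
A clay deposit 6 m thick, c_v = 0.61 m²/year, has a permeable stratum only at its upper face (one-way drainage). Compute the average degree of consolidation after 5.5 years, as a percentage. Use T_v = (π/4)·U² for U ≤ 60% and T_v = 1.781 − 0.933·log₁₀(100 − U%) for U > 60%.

Drainage path length: H_d = H = 6 m (single drainage).
T_v = c_v·t/H_d² = 0.61×5.5/6² = 0.093194.
T_v = 0.093194 corresponds to the U ≤ 60% branch:
U = √(4T_v/π) = 0.3445

U ≈ 34.4 %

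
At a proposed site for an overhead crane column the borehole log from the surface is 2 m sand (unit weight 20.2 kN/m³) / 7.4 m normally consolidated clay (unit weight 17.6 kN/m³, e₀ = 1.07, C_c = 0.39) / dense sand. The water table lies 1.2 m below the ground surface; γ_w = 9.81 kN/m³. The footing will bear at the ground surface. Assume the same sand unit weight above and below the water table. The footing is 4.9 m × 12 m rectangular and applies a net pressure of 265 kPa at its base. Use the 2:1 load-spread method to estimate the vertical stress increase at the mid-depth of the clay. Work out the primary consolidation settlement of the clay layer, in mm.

S_c ≈ 518 mm

Mid-depth of clay below the ground surface: z = 2 + 7.4/2 = 5.7 m.
Total vertical stress at mid-clay: σ_v = 20.2×2 + 17.6×3.7 = 105.52 kPa.
Pore pressure: u = 9.81×(5.7 − 1.2) = 44.145 kPa.
Initial effective stress: σ'_0 = σ_v − u = 105.52 − 44.145 = 61.375 kPa.
Stress increase at mid-clay by the 2:1 spreading method:
Δσ = qBL/((B+z)(L+z)) = 265×4.9×12/((4.9+5.7)(12+5.7)) = 83.051 kPa
Final effective stress: σ'_f = σ'_0 + Δσ = 61.375 + 83.051 = 144.43 kPa.
Normally consolidated clay, so the full stress increment lies on the virgin compression line:
S_c = C_c·H/(1+e₀)·log₁₀(σ'_f/σ'_0) = 0.39×7.4/(1+1.07)×log₁₀(144.43/61.375)
    = 1.3942 × 0.37167 = 0.5182 m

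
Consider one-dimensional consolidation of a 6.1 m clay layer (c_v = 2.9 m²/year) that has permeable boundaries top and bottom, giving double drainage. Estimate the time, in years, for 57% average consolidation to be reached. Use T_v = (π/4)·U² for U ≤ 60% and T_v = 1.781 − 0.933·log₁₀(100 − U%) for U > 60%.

t ≈ 0.819 years

Drainage path length: H_d = H/2 = 3.05 m (double drainage).
U ≤ 60%: T_v = (π/4)·U² = (π/4)×0.57² = 0.25518.
t = T_v·H_d²/c_v = 0.25518×3.05²/2.9 = 0.8186 years.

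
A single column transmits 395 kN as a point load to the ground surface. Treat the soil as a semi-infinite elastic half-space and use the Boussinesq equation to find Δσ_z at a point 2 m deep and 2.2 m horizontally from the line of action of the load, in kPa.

Boussinesq vertical stress below a point load on an elastic half-space:
Δσ_z = 3P/(2πz²) · [1 + (r/z)²]^(−5/2)
r/z = 2.2/2 = 1.1; [1+(r/z)²]^(−5/2) = 0.13773.
Δσ_z = 3×395/(2π×2²) × 0.13773 = 47.15 × 0.13773 = 6.494 kPa

Δσ_z ≈ 6.49 kPa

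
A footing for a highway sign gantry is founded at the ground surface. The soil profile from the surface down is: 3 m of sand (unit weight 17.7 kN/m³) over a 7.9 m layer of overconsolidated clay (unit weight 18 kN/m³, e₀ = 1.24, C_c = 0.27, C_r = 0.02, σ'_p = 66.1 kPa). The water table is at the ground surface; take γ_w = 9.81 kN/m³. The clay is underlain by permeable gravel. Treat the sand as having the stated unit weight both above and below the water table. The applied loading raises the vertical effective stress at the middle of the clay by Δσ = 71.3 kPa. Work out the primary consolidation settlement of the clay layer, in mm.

Mid-depth of clay below the ground surface: z = 3 + 7.9/2 = 6.95 m.
Total vertical stress at mid-clay: σ_v = 17.7×3 + 18×3.95 = 124.2 kPa.
Pore pressure: u = 9.81×(6.95 − 0) = 68.18 kPa.
Initial effective stress: σ'_0 = σ_v − u = 124.2 − 68.18 = 56.02 kPa.
Final effective stress: σ'_f = 56.02 + 71.3 = 127.32 kPa.
σ'_f = 127.32 > σ'_p = 66.1 kPa, so the stress path crosses the preconsolidation pressure — recompression up to σ'_p, then virgin compression beyond:
S_c = H/(1+e₀)·[C_r·log₁₀(σ'_p/σ'_0) + C_c·log₁₀(σ'_f/σ'_p)]
    = 7.9/2.24 × [0.02×log₁₀(66.1/56.02) + 0.27×log₁₀(127.32/66.1)]
    = 3.5268 × [0.0014372 + 0.076868] = 0.2762 m

S_c ≈ 276 mm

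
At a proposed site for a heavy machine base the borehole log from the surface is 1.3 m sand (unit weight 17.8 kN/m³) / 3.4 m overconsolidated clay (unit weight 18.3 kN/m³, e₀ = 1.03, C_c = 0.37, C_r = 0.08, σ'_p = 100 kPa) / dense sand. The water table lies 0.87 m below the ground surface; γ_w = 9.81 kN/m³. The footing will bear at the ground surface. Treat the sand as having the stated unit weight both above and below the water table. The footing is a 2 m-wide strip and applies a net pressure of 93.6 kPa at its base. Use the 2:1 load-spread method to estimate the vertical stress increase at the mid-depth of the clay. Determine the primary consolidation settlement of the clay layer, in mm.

S_c ≈ 43.8 mm

Mid-depth of clay below the ground surface: z = 1.3 + 3.4/2 = 3 m.
Total vertical stress at mid-clay: σ_v = 17.8×1.3 + 18.3×1.7 = 54.25 kPa.
Pore pressure: u = 9.81×(3 − 0.87) = 20.895 kPa.
Initial effective stress: σ'_0 = σ_v − u = 54.25 − 20.895 = 33.355 kPa.
Stress increase at mid-clay by the 2:1 spreading method:
Δσ = qB/(B+z) = 93.6×2/(2+3) = 37.44 kPa
Final effective stress: σ'_f = 33.355 + 37.44 = 70.795 kPa.
σ'_f = 70.795 ≤ σ'_p = 100 kPa, so the clay remains overconsolidated and only the recompression index applies:
S_c = C_r·H/(1+e₀)·log₁₀(σ'_f/σ'_0) = 0.08×3.4/2.03×log₁₀(70.795/33.355)
    = 0.13399 × 0.32684 = 0.04379 m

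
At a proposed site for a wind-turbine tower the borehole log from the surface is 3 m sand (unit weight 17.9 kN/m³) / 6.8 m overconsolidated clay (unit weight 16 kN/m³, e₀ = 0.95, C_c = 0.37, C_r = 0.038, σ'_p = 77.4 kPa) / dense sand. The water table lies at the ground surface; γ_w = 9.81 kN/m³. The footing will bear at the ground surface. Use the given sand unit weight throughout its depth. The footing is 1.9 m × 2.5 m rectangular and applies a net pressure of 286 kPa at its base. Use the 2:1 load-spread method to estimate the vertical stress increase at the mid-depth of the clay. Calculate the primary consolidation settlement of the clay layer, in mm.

S_c ≈ 19.6 mm

Mid-depth of clay below the ground surface: z = 3 + 6.8/2 = 6.4 m.
Total vertical stress at mid-clay: σ_v = 17.9×3 + 16×3.4 = 108.1 kPa.
Pore pressure: u = 9.81×(6.4 − 0) = 62.784 kPa.
Initial effective stress: σ'_0 = σ_v − u = 108.1 − 62.784 = 45.316 kPa.
Stress increase at mid-clay by the 2:1 spreading method:
Δσ = qBL/((B+z)(L+z)) = 286×1.9×2.5/((1.9+6.4)(2.5+6.4)) = 18.39 kPa
Final effective stress: σ'_f = 45.316 + 18.39 = 63.706 kPa.
σ'_f = 63.706 ≤ σ'_p = 77.4 kPa, so the clay remains overconsolidated and only the recompression index applies:
S_c = C_r·H/(1+e₀)·log₁₀(σ'_f/σ'_0) = 0.038×6.8/1.95×log₁₀(63.706/45.316)
    = 0.13251 × 0.14793 = 0.0196 m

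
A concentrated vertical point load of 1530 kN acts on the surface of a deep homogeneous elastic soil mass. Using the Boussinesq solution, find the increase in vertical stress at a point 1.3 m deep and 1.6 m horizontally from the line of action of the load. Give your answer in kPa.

Boussinesq vertical stress below a point load on an elastic half-space:
Δσ_z = 3P/(2πz²) · [1 + (r/z)²]^(−5/2)
r/z = 1.6/1.3 = 1.2308; [1+(r/z)²]^(−5/2) = 0.099711.
Δσ_z = 3×1530/(2π×1.3²) × 0.099711 = 432.26 × 0.099711 = 43.1 kPa

Δσ_z ≈ 43.1 kPa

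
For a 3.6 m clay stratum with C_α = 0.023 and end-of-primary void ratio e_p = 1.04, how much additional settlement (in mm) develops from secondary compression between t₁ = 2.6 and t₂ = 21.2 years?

S_s ≈ 37 mm

Secondary compression: S_s = C_α·H/(1+e_p)·log₁₀(t₂/t₁)
S_s = 0.023×3.6/(1+1.04)×log₁₀(21.2/2.6)
    = 0.04059 × 0.9114 = 0.03699 m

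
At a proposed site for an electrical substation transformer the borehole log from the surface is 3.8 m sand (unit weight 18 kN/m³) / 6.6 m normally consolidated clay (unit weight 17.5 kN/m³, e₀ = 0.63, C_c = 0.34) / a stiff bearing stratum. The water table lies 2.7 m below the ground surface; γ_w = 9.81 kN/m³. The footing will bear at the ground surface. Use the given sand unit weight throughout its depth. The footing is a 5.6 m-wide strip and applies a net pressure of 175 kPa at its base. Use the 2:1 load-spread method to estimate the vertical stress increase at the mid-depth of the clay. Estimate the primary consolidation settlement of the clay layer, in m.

Mid-depth of clay below the ground surface: z = 3.8 + 6.6/2 = 7.1 m.
Total vertical stress at mid-clay: σ_v = 18×3.8 + 17.5×3.3 = 126.15 kPa.
Pore pressure: u = 9.81×(7.1 − 2.7) = 43.164 kPa.
Initial effective stress: σ'_0 = σ_v − u = 126.15 − 43.164 = 82.986 kPa.
Stress increase at mid-clay by the 2:1 spreading method:
Δσ = qB/(B+z) = 175×5.6/(5.6+7.1) = 77.165 kPa
Final effective stress: σ'_f = σ'_0 + Δσ = 82.986 + 77.165 = 160.15 kPa.
Normally consolidated clay, so the full stress increment lies on the virgin compression line:
S_c = C_c·H/(1+e₀)·log₁₀(σ'_f/σ'_0) = 0.34×6.6/(1+0.63)×log₁₀(160.15/82.986)
    = 1.3767 × 0.28552 = 0.3931 m

S_c ≈ 0.393 m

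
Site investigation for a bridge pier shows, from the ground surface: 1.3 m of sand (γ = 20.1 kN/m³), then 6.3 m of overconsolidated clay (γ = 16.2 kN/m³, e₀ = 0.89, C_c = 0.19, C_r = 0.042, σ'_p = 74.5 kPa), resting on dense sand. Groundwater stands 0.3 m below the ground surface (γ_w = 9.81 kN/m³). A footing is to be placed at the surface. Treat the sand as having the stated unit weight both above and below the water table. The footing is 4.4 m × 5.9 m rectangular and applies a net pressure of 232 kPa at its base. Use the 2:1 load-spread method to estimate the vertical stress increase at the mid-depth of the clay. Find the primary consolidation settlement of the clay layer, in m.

S_c ≈ 0.13 m

Mid-depth of clay below the ground surface: z = 1.3 + 6.3/2 = 4.45 m.
Total vertical stress at mid-clay: σ_v = 20.1×1.3 + 16.2×3.15 = 77.16 kPa.
Pore pressure: u = 9.81×(4.45 − 0.3) = 40.712 kPa.
Initial effective stress: σ'_0 = σ_v − u = 77.16 − 40.712 = 36.448 kPa.
Stress increase at mid-clay by the 2:1 spreading method:
Δσ = qBL/((B+z)(L+z)) = 232×4.4×5.9/((4.4+4.45)(5.9+4.45)) = 65.752 kPa
Final effective stress: σ'_f = 36.448 + 65.752 = 102.2 kPa.
σ'_f = 102.2 > σ'_p = 74.5 kPa, so the stress path crosses the preconsolidation pressure — recompression up to σ'_p, then virgin compression beyond:
S_c = H/(1+e₀)·[C_r·log₁₀(σ'_p/σ'_0) + C_c·log₁₀(σ'_f/σ'_p)]
    = 6.3/1.89 × [0.042×log₁₀(74.5/36.448) + 0.19×log₁₀(102.2/74.5)]
    = 3.3333 × [0.01304 + 0.026086] = 0.1304 m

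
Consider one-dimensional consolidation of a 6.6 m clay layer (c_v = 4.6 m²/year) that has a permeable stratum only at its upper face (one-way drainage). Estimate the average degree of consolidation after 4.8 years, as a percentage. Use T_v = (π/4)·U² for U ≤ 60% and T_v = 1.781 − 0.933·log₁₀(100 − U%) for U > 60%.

U ≈ 76.8 %

Drainage path length: H_d = H = 6.6 m (single drainage).
T_v = c_v·t/H_d² = 4.6×4.8/6.6² = 0.50689.
T_v = 0.50689 corresponds to the U > 60% branch:
U = 1 − 10^((1.781 − T_v)/0.933)/100 = 0.7679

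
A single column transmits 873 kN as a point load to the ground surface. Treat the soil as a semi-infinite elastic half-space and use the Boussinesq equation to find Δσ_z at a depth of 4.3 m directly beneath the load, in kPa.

Δσ_z ≈ 22.5 kPa

Boussinesq vertical stress below a point load on an elastic half-space:
Δσ_z = 3P/(2πz²) · [1 + (r/z)²]^(−5/2)
r/z = 0/4.3 = 0; [1+(r/z)²]^(−5/2) = 1.
Δσ_z = 3×873/(2π×4.3²) × 1 = 22.543 × 1 = 22.54 kPa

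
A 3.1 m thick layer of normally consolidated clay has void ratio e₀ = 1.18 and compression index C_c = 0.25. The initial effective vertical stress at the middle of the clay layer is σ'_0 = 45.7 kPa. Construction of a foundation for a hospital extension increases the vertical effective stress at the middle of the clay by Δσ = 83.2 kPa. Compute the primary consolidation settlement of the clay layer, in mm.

Final effective stress: σ'_f = σ'_0 + Δσ = 45.7 + 83.2 = 128.9 kPa.
Normally consolidated clay, so the full stress increment lies on the virgin compression line:
S_c = C_c·H/(1+e₀)·log₁₀(σ'_f/σ'_0) = 0.25×3.1/(1+1.18)×log₁₀(128.9/45.7)
    = 0.3555 × 0.45034 = 0.1601 m

S_c ≈ 160 mm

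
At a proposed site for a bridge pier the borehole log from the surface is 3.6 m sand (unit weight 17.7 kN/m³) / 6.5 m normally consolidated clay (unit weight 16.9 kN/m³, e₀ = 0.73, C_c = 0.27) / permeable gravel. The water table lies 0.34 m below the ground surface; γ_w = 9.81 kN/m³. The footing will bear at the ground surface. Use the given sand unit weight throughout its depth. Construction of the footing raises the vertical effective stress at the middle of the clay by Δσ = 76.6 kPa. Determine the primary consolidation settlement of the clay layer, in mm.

Mid-depth of clay below the ground surface: z = 3.6 + 6.5/2 = 6.85 m.
Total vertical stress at mid-clay: σ_v = 17.7×3.6 + 16.9×3.25 = 118.64 kPa.
Pore pressure: u = 9.81×(6.85 − 0.34) = 63.863 kPa.
Initial effective stress: σ'_0 = σ_v − u = 118.64 − 63.863 = 54.777 kPa.
Final effective stress: σ'_f = σ'_0 + Δσ = 54.777 + 76.6 = 131.38 kPa.
Normally consolidated clay, so the full stress increment lies on the virgin compression line:
S_c = C_c·H/(1+e₀)·log₁₀(σ'_f/σ'_0) = 0.27×6.5/(1+0.73)×log₁₀(131.38/54.777)
    = 1.0145 × 0.37993 = 0.3854 m

S_c ≈ 385 mm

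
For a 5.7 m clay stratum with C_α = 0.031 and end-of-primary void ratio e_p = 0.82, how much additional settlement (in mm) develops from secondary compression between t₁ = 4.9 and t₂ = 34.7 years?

S_s ≈ 82.5 mm

Secondary compression: S_s = C_α·H/(1+e_p)·log₁₀(t₂/t₁)
S_s = 0.031×5.7/(1+0.82)×log₁₀(34.7/4.9)
    = 0.09709 × 0.8501 = 0.08254 m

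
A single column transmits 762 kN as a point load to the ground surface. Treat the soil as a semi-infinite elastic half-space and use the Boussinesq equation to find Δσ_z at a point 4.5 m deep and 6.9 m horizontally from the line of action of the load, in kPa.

Boussinesq vertical stress below a point load on an elastic half-space:
Δσ_z = 3P/(2πz²) · [1 + (r/z)²]^(−5/2)
r/z = 6.9/4.5 = 1.5333; [1+(r/z)²]^(−5/2) = 0.048644.
Δσ_z = 3×762/(2π×4.5²) × 0.048644 = 17.967 × 0.048644 = 0.874 kPa

Δσ_z ≈ 0.874 kPa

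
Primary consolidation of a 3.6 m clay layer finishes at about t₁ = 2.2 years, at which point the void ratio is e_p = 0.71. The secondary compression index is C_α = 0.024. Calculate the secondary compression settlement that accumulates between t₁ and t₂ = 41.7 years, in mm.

S_s ≈ 64.6 mm

Secondary compression: S_s = C_α·H/(1+e_p)·log₁₀(t₂/t₁)
S_s = 0.024×3.6/(1+0.71)×log₁₀(41.7/2.2)
    = 0.05053 × 1.278 = 0.06456 m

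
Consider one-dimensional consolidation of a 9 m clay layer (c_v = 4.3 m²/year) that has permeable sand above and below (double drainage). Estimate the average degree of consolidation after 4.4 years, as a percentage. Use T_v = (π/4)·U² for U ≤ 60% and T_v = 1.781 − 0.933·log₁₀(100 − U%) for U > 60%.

U ≈ 91.9 %

Drainage path length: H_d = H/2 = 4.5 m (double drainage).
T_v = c_v·t/H_d² = 4.3×4.4/4.5² = 0.93432.
T_v = 0.93432 corresponds to the U > 60% branch:
U = 1 − 10^((1.781 − T_v)/0.933)/100 = 0.9192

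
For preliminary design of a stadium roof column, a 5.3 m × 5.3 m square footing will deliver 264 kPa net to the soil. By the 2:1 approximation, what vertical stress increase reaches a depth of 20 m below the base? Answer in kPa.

By the 2:1 method the load spreads at 1 horizontal : 2 vertical, so at depth z the loaded area has grown by z in each plan dimension:
Δσ = qBL/((B+z)(L+z)) = 264×5.3×5.3/((5.3+20)(5.3+20)) = 11.585 kPa

Δσ_z ≈ 11.6 kPa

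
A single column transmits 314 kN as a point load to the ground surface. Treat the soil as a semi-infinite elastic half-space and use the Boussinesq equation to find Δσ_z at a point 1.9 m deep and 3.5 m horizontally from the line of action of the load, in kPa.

Boussinesq vertical stress below a point load on an elastic half-space:
Δσ_z = 3P/(2πz²) · [1 + (r/z)²]^(−5/2)
r/z = 3.5/1.9 = 1.8421; [1+(r/z)²]^(−5/2) = 0.024718.
Δσ_z = 3×314/(2π×1.9²) × 0.024718 = 41.53 × 0.024718 = 1.027 kPa

Δσ_z ≈ 1.03 kPa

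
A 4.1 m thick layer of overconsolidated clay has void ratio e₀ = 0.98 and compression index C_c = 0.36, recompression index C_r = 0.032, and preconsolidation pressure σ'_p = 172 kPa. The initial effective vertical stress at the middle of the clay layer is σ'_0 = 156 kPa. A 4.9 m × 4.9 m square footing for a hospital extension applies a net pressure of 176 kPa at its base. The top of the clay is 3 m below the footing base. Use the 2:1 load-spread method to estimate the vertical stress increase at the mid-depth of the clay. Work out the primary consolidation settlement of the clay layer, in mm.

S_c ≈ 49.5 mm

Mid-depth of clay below the footing base: z = 3 + 4.1/2 = 5.05 m.
Stress increase at mid-clay by the 2:1 spreading method:
Δσ = qBL/((B+z)(L+z)) = 176×4.9×4.9/((4.9+5.05)(4.9+5.05)) = 42.683 kPa
Final effective stress: σ'_f = 156 + 42.683 = 198.68 kPa.
σ'_f = 198.68 > σ'_p = 172 kPa, so the stress path crosses the preconsolidation pressure — recompression up to σ'_p, then virgin compression beyond:
S_c = H/(1+e₀)·[C_r·log₁₀(σ'_p/σ'_0) + C_c·log₁₀(σ'_f/σ'_p)]
    = 4.1/1.98 × [0.032×log₁₀(172/156) + 0.36×log₁₀(198.68/172)]
    = 2.0707 × [0.0013569 + 0.022545] = 0.04949 m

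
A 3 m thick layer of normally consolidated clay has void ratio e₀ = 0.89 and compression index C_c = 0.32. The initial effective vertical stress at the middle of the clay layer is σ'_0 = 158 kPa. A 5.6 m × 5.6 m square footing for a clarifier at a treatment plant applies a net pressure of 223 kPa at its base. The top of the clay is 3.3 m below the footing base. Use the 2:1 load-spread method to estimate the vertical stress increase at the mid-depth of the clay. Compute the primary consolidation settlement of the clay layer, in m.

Mid-depth of clay below the footing base: z = 3.3 + 3/2 = 4.8 m.
Stress increase at mid-clay by the 2:1 spreading method:
Δσ = qBL/((B+z)(L+z)) = 223×5.6×5.6/((5.6+4.8)(5.6+4.8)) = 64.657 kPa
Final effective stress: σ'_f = σ'_0 + Δσ = 158 + 64.657 = 222.66 kPa.
Normally consolidated clay, so the full stress increment lies on the virgin compression line:
S_c = C_c·H/(1+e₀)·log₁₀(σ'_f/σ'_0) = 0.32×3/(1+0.89)×log₁₀(222.66/158)
    = 0.50794 × 0.14899 = 0.07568 m

S_c ≈ 0.0757 m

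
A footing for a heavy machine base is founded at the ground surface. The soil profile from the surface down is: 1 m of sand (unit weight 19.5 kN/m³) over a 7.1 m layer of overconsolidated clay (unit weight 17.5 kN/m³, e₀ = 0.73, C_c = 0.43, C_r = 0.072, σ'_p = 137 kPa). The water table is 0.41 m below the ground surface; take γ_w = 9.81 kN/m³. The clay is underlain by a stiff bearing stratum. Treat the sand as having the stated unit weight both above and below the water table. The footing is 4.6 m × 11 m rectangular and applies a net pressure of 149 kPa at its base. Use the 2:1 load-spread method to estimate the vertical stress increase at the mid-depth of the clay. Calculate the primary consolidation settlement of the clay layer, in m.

Mid-depth of clay below the ground surface: z = 1 + 7.1/2 = 4.55 m.
Total vertical stress at mid-clay: σ_v = 19.5×1 + 17.5×3.55 = 81.625 kPa.
Pore pressure: u = 9.81×(4.55 − 0.41) = 40.613 kPa.
Initial effective stress: σ'_0 = σ_v − u = 81.625 − 40.613 = 41.012 kPa.
Stress increase at mid-clay by the 2:1 spreading method:
Δσ = qBL/((B+z)(L+z)) = 149×4.6×11/((4.6+4.55)(11+4.55)) = 52.989 kPa
Final effective stress: σ'_f = 41.012 + 52.989 = 94.001 kPa.
σ'_f = 94.001 ≤ σ'_p = 137 kPa, so the clay remains overconsolidated and only the recompression index applies:
S_c = C_r·H/(1+e₀)·log₁₀(σ'_f/σ'_0) = 0.072×7.1/1.73×log₁₀(94.001/41.012)
    = 0.29549 × 0.36022 = 0.1064 m

S_c ≈ 0.106 m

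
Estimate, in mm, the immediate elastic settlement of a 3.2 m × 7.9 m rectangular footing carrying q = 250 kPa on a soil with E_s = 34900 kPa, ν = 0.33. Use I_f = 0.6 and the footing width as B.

S_e ≈ 12.3 mm

Immediate (elastic) settlement: S_e = q·B·(1−ν²)/E_s · I_f.
S_e = 250 × 3.2 × (1 − 0.33²) / 34900 × 0.6
    = 250 × 3.2 × 0.8911 / 34900 × 0.6
    = 0.01226 m = 12.26 mm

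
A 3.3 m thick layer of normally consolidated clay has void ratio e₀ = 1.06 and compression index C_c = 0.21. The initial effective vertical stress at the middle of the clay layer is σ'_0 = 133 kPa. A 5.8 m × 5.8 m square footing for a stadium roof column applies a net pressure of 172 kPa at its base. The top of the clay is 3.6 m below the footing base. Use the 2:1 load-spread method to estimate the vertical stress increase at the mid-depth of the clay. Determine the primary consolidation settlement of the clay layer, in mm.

Mid-depth of clay below the footing base: z = 3.6 + 3.3/2 = 5.25 m.
Stress increase at mid-clay by the 2:1 spreading method:
Δσ = qBL/((B+z)(L+z)) = 172×5.8×5.8/((5.8+5.25)(5.8+5.25)) = 47.387 kPa
Final effective stress: σ'_f = σ'_0 + Δσ = 133 + 47.387 = 180.39 kPa.
Normally consolidated clay, so the full stress increment lies on the virgin compression line:
S_c = C_c·H/(1+e₀)·log₁₀(σ'_f/σ'_0) = 0.21×3.3/(1+1.06)×log₁₀(180.39/133)
    = 0.33641 × 0.13236 = 0.04453 m

S_c ≈ 44.5 mm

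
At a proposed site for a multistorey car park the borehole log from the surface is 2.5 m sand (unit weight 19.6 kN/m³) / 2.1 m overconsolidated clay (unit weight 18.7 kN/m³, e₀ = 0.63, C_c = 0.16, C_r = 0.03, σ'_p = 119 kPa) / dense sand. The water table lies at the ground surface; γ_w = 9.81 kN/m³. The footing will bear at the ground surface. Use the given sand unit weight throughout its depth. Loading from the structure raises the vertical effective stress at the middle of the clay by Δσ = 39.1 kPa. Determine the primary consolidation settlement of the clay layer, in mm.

S_c ≈ 12.9 mm

Mid-depth of clay below the ground surface: z = 2.5 + 2.1/2 = 3.55 m.
Total vertical stress at mid-clay: σ_v = 19.6×2.5 + 18.7×1.05 = 68.635 kPa.
Pore pressure: u = 9.81×(3.55 − 0) = 34.825 kPa.
Initial effective stress: σ'_0 = σ_v − u = 68.635 − 34.825 = 33.81 kPa.
Final effective stress: σ'_f = 33.81 + 39.1 = 72.91 kPa.
σ'_f = 72.91 ≤ σ'_p = 119 kPa, so the clay remains overconsolidated and only the recompression index applies:
S_c = C_r·H/(1+e₀)·log₁₀(σ'_f/σ'_0) = 0.03×2.1/1.63×log₁₀(72.91/33.81)
    = 0.038649 × 0.33374 = 0.0129 m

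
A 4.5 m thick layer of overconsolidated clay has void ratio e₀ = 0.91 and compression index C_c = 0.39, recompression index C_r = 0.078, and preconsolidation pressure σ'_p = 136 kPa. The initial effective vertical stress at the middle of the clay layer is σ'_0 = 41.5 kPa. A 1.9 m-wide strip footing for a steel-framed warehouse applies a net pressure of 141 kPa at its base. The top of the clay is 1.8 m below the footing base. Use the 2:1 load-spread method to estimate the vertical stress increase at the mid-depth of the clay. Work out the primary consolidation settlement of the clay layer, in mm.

S_c ≈ 58.6 mm

Mid-depth of clay below the footing base: z = 1.8 + 4.5/2 = 4.05 m.
Stress increase at mid-clay by the 2:1 spreading method:
Δσ = qB/(B+z) = 141×1.9/(1.9+4.05) = 45.025 kPa
Final effective stress: σ'_f = 41.5 + 45.025 = 86.525 kPa.
σ'_f = 86.525 ≤ σ'_p = 136 kPa, so the clay remains overconsolidated and only the recompression index applies:
S_c = C_r·H/(1+e₀)·log₁₀(σ'_f/σ'_0) = 0.078×4.5/1.91×log₁₀(86.525/41.5)
    = 0.18377 × 0.31909 = 0.05864 m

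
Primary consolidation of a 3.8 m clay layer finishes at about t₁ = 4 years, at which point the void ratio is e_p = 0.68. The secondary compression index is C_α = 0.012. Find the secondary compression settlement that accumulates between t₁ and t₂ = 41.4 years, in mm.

Secondary compression: S_s = C_α·H/(1+e_p)·log₁₀(t₂/t₁)
S_s = 0.012×3.8/(1+0.68)×log₁₀(41.4/4)
    = 0.02714 × 1.015 = 0.02755 m

S_s ≈ 27.5 mm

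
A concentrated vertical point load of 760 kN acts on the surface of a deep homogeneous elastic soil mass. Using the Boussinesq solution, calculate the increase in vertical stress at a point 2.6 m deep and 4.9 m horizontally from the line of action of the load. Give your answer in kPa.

Δσ_z ≈ 1.21 kPa

Boussinesq vertical stress below a point load on an elastic half-space:
Δσ_z = 3P/(2πz²) · [1 + (r/z)²]^(−5/2)
r/z = 4.9/2.6 = 1.8846; [1+(r/z)²]^(−5/2) = 0.022623.
Δσ_z = 3×760/(2π×2.6²) × 0.022623 = 53.679 × 0.022623 = 1.214 kPa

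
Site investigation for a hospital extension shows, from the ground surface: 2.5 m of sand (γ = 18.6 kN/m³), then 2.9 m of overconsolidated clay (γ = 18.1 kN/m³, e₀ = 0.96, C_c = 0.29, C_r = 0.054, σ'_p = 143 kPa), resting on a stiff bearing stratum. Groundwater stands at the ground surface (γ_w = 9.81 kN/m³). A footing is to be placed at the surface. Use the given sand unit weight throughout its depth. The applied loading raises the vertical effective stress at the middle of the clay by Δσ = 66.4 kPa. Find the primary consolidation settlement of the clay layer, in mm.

Mid-depth of clay below the ground surface: z = 2.5 + 2.9/2 = 3.95 m.
Total vertical stress at mid-clay: σ_v = 18.6×2.5 + 18.1×1.45 = 72.745 kPa.
Pore pressure: u = 9.81×(3.95 − 0) = 38.75 kPa.
Initial effective stress: σ'_0 = σ_v − u = 72.745 − 38.75 = 33.995 kPa.
Final effective stress: σ'_f = 33.995 + 66.4 = 100.4 kPa.
σ'_f = 100.4 ≤ σ'_p = 143 kPa, so the clay remains overconsolidated and only the recompression index applies:
S_c = C_r·H/(1+e₀)·log₁₀(σ'_f/σ'_0) = 0.054×2.9/1.96×log₁₀(100.4/33.995)
    = 0.079898 × 0.47032 = 0.03758 m

S_c ≈ 37.6 mm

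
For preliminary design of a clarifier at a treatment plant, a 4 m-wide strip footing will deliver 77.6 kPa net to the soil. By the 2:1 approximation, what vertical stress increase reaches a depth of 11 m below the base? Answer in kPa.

Δσ_z ≈ 20.7 kPa

By the 2:1 method the load spreads at 1 horizontal : 2 vertical, so at depth z the loaded area has grown by z in each plan dimension:
Δσ = qB/(B+z) = 77.6×4/(4+11) = 20.693 kPa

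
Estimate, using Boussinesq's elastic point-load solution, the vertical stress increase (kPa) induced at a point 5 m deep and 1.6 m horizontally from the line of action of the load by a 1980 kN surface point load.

Δσ_z ≈ 29.6 kPa

Boussinesq vertical stress below a point load on an elastic half-space:
Δσ_z = 3P/(2πz²) · [1 + (r/z)²]^(−5/2)
r/z = 1.6/5 = 0.32; [1+(r/z)²]^(−5/2) = 0.7837.
Δσ_z = 3×1980/(2π×5²) × 0.7837 = 37.815 × 0.7837 = 29.64 kPa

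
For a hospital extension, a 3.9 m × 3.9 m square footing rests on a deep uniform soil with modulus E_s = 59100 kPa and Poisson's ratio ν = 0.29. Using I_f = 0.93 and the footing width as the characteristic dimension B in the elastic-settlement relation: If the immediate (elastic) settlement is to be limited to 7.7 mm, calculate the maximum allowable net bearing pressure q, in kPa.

S_e = q·B·(1−ν²)/E_s · I_f  ⇒  q = S_e·E_s / (B·(1−ν²)·I_f).
q = 0.0077 × 59100 / (3.9 × 0.9159 × 0.93) = 137 kPa

q ≈ 137 kPa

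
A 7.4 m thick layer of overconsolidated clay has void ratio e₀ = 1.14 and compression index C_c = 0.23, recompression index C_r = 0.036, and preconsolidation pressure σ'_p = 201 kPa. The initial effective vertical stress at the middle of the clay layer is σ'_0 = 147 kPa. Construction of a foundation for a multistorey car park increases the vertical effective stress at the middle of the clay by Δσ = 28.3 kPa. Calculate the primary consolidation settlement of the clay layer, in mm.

S_c ≈ 9.52 mm

Final effective stress: σ'_f = 147 + 28.3 = 175.3 kPa.
σ'_f = 175.3 ≤ σ'_p = 201 kPa, so the clay remains overconsolidated and only the recompression index applies:
S_c = C_r·H/(1+e₀)·log₁₀(σ'_f/σ'_0) = 0.036×7.4/2.14×log₁₀(175.3/147)
    = 0.12448 × 0.076465 = 0.009519 m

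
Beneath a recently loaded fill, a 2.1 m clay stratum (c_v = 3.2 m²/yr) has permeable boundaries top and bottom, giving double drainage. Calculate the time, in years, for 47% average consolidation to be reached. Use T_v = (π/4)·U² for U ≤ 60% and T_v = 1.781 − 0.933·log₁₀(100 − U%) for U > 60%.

Drainage path length: H_d = H/2 = 1.05 m (double drainage).
U ≤ 60%: T_v = (π/4)·U² = (π/4)×0.47² = 0.17349.
t = T_v·H_d²/c_v = 0.17349×1.05²/3.2 = 0.05977 years.

t ≈ 0.0598 years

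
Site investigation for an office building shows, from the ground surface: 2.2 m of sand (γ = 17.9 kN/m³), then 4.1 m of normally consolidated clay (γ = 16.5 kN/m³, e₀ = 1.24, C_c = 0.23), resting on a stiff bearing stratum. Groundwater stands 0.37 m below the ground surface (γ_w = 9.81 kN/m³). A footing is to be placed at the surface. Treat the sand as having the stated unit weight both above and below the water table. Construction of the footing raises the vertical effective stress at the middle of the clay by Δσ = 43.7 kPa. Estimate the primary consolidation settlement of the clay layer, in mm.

S_c ≈ 148 mm

Mid-depth of clay below the ground surface: z = 2.2 + 4.1/2 = 4.25 m.
Total vertical stress at mid-clay: σ_v = 17.9×2.2 + 16.5×2.05 = 73.205 kPa.
Pore pressure: u = 9.81×(4.25 − 0.37) = 38.063 kPa.
Initial effective stress: σ'_0 = σ_v − u = 73.205 − 38.063 = 35.142 kPa.
Final effective stress: σ'_f = σ'_0 + Δσ = 35.142 + 43.7 = 78.842 kPa.
Normally consolidated clay, so the full stress increment lies on the virgin compression line:
S_c = C_c·H/(1+e₀)·log₁₀(σ'_f/σ'_0) = 0.23×4.1/(1+1.24)×log₁₀(78.842/35.142)
    = 0.42098 × 0.35093 = 0.1477 m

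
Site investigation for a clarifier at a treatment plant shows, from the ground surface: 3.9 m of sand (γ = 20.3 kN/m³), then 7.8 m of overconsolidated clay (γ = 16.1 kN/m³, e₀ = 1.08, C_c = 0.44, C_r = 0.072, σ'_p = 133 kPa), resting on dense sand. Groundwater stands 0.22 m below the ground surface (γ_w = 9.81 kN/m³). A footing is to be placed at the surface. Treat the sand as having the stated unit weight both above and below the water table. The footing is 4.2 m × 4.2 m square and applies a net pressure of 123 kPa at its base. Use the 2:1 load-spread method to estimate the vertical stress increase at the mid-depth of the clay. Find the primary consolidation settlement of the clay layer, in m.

S_c ≈ 0.0236 m

Mid-depth of clay below the ground surface: z = 3.9 + 7.8/2 = 7.8 m.
Total vertical stress at mid-clay: σ_v = 20.3×3.9 + 16.1×3.9 = 141.96 kPa.
Pore pressure: u = 9.81×(7.8 − 0.22) = 74.36 kPa.
Initial effective stress: σ'_0 = σ_v − u = 141.96 − 74.36 = 67.6 kPa.
Stress increase at mid-clay by the 2:1 spreading method:
Δσ = qBL/((B+z)(L+z)) = 123×4.2×4.2/((4.2+7.8)(4.2+7.8)) = 15.068 kPa
Final effective stress: σ'_f = 67.6 + 15.068 = 82.668 kPa.
σ'_f = 82.668 ≤ σ'_p = 133 kPa, so the clay remains overconsolidated and only the recompression index applies:
S_c = C_r·H/(1+e₀)·log₁₀(σ'_f/σ'_0) = 0.072×7.8/2.08×log₁₀(82.668/67.6)
    = 0.27 × 0.087391 = 0.0236 m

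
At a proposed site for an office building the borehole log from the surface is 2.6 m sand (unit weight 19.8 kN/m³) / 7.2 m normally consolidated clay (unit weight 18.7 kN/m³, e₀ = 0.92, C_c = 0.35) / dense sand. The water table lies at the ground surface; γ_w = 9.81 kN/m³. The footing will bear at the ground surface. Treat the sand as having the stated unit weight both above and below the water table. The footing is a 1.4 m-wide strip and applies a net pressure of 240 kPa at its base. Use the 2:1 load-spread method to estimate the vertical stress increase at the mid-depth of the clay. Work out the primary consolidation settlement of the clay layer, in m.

S_c ≈ 0.323 m

Mid-depth of clay below the ground surface: z = 2.6 + 7.2/2 = 6.2 m.
Total vertical stress at mid-clay: σ_v = 19.8×2.6 + 18.7×3.6 = 118.8 kPa.
Pore pressure: u = 9.81×(6.2 − 0) = 60.822 kPa.
Initial effective stress: σ'_0 = σ_v − u = 118.8 − 60.822 = 57.978 kPa.
Stress increase at mid-clay by the 2:1 spreading method:
Δσ = qB/(B+z) = 240×1.4/(1.4+6.2) = 44.211 kPa
Final effective stress: σ'_f = σ'_0 + Δσ = 57.978 + 44.211 = 102.19 kPa.
Normally consolidated clay, so the full stress increment lies on the virgin compression line:
S_c = C_c·H/(1+e₀)·log₁₀(σ'_f/σ'_0) = 0.35×7.2/(1+0.92)×log₁₀(102.19/57.978)
    = 1.3125 × 0.24615 = 0.3231 m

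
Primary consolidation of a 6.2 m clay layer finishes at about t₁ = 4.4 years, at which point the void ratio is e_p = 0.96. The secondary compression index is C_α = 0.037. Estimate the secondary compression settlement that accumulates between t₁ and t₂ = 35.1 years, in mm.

S_s ≈ 106 mm

Secondary compression: S_s = C_α·H/(1+e_p)·log₁₀(t₂/t₁)
S_s = 0.037×6.2/(1+0.96)×log₁₀(35.1/4.4)
    = 0.117 × 0.9019 = 0.1056 m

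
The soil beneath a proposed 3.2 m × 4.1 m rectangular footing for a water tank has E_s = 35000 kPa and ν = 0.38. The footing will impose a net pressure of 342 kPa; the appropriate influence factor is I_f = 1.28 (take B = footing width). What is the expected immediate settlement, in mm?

Immediate (elastic) settlement: S_e = q·B·(1−ν²)/E_s · I_f.
S_e = 342 × 3.2 × (1 − 0.38²) / 35000 × 1.28
    = 342 × 3.2 × 0.8556 / 35000 × 1.28
    = 0.03424 m = 34.24 mm

S_e ≈ 34.2 mm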